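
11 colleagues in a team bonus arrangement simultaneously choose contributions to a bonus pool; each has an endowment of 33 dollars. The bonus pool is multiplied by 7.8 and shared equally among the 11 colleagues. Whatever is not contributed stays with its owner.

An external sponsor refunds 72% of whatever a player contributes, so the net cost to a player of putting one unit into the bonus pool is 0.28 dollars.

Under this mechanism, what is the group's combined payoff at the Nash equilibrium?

3092.76 dollars

The effective private return per unit is now (7.8/11) / 0.28 = 2.5325 > 1, so every player's dominant strategy flips to full contribution.
At the Nash equilibrium everyone contributes 33. Group total payoff = 11 × (33 × 0.72 + 7.8 × 33) = 3092.76.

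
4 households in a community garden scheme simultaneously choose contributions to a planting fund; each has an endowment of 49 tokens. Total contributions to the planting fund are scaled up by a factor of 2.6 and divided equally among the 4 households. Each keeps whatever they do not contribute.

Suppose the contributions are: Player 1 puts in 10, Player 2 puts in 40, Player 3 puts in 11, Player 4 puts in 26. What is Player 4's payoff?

Total contributed: 10 + 40 + 11 + 26 = 87.
Each receives 2.6 × 87 / 4 = 56.55 from the planting fund.
Player 4 keeps 49 − 26 = 23, so Player 4's payoff is 23 + 56.55 = 79.55.

79.55 tokens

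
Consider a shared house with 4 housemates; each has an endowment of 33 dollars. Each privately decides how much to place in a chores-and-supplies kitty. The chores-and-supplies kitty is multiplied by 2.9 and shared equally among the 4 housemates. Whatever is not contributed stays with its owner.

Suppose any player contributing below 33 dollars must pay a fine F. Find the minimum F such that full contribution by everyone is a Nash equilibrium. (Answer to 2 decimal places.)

9.08 dollars

Given the others contribute fully, the best deviation is to contribute 0 (any partial contribution still incurs the fine and gives up units whose private return 0.7250 is below 1).
Deviating from 33 to 0 saves 33 dollars but forfeits the deviator's share of the drop in the chores-and-supplies kitty: 2.9/4 × 33 = 23.92.
So the deviation gain is 33 − 23.92 = 9.08, and the fine must be at least 9.08 dollars to wipe it out.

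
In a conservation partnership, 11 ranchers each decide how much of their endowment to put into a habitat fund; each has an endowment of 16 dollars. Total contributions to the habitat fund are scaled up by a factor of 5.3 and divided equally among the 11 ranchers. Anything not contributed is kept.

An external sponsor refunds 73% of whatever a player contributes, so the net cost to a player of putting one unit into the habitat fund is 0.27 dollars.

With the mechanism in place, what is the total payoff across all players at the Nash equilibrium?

1061.28 dollars

The effective private return per unit is now (5.3/11) / 0.27 = 1.7845 > 1, so every player's dominant strategy flips to full contribution.
At the Nash equilibrium everyone contributes 16. Group total payoff = 11 × (16 × 0.73 + 5.3 × 16) = 1061.28.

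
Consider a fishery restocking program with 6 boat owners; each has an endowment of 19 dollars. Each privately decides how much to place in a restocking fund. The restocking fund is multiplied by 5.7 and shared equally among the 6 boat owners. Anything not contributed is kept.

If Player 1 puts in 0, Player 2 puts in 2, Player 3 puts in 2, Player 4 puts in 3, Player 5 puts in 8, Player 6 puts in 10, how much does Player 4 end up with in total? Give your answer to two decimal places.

39.75 dollars

Total contributed: 0 + 2 + 2 + 3 + 8 + 10 = 25.
Each receives 5.7 × 25 / 6 = 23.75 from the restocking fund.
Player 4 keeps 19 − 3 = 16, so Player 4's payoff is 16 + 23.75 = 39.75.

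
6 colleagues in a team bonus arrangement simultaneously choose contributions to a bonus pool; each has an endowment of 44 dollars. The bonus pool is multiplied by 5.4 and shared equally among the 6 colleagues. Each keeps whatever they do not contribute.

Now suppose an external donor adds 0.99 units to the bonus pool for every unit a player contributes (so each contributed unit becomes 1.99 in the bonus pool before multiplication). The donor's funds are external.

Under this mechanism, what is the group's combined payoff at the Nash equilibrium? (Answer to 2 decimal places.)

The effective private return per unit is now 5.4 × 1.99 / 6 = 1.7910 > 1, so every player's dominant strategy flips to full contribution.
At the Nash equilibrium everyone contributes 44. Group total payoff = 5.4 × 1.99 × 264 = 2836.94.

2836.94 dollars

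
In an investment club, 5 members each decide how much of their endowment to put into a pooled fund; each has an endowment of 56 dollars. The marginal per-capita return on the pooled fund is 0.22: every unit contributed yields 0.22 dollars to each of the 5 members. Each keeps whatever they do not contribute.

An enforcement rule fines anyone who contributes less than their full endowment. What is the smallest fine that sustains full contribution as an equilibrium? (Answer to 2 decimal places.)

Given the others contribute fully, the best deviation is to contribute 0 (any partial contribution still incurs the fine and gives up units whose private return 0.22 is below 1).
Deviating from 56 to 0 saves 56 dollars but forfeits the deviator's share of the drop in the pooled fund: 0.22 × 56 = 12.32.
So the deviation gain is 56 − 12.32 = 43.68, and the fine must be at least 43.68 dollars to wipe it out.

43.68 dollars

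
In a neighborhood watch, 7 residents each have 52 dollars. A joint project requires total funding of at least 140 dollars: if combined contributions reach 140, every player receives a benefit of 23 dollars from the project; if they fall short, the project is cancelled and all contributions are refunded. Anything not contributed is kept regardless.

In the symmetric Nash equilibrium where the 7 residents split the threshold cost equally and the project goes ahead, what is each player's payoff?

Equal share of the threshold: 140/7 = 20.
At this profile no one gains by cutting their contribution: any cut drops the total below 140, the project is cancelled, contributions are refunded, and the deviator ends with 52, which is less than 52 − 20 + 23 = 55. Contributing more than 20 just wastes the excess. So contributing exactly 20 is a best response.
Each player's payoff: 52 − 20 + 23 = 55.

55 dollars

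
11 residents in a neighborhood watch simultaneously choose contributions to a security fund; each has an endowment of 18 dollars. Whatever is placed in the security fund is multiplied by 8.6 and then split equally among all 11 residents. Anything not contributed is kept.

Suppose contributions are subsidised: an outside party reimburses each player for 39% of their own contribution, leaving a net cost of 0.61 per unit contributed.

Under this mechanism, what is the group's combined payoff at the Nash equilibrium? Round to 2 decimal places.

Under the mechanism each unit contributed yields (8.6/11) / 0.61 = 1.2817 back to its contributor per unit of net cost, which exceeds 1, making full contribution the dominant choice for everyone.
At the Nash equilibrium everyone contributes 18. Group total payoff = 11 × (18 × 0.39 + 8.6 × 18) = 1780.02.

1780.02 dollars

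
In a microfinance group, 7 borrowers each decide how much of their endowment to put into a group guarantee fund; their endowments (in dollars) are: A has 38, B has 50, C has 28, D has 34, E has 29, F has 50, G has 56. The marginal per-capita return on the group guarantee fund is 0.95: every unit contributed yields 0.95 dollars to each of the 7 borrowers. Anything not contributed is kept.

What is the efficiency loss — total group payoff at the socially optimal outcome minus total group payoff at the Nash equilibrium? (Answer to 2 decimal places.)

The private return per contributed unit is 0.95 < 1 for everyone, so the Nash equilibrium is zero contribution and the group total is Σ E_j = 38 + 50 + 28 + 34 + 29 + 50 + 56 = 285.
Each contributed unit returns 6.650 to the group, so the social optimum is full contribution by everyone: group total = 6.650 × 285 = 1895.25.
Efficiency loss = (6.650 − 1) × 285 = 1610.25.

1610.25 dollars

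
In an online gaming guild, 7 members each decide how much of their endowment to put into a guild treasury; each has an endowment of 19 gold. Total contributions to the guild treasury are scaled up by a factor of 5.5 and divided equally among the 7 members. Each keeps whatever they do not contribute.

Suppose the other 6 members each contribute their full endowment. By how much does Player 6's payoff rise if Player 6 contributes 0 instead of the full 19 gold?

Switching from a contribution of 19 to 0 lets Player 6 keep an extra 19 gold, but lowers the guild treasury by 19, which costs Player 6 their own share of that drop: 5.5/7 × 19 = 14.93.
Net gain = 19 − 14.93 = 4.07. The private return per contributed unit (0.7857) is below 1, so free-riding is indeed the best response regardless of what the others do.

4.07 gold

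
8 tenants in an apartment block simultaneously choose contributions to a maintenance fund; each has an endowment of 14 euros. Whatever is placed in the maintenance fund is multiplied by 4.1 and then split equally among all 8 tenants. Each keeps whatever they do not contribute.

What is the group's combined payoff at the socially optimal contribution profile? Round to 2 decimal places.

Each contributed unit returns 4.100 to the group as a whole (0.5125 to each of 8 players), which exceeds 1, so the social optimum is full contribution: group total = 4.100 × 112 = 459.20.

459.20 euros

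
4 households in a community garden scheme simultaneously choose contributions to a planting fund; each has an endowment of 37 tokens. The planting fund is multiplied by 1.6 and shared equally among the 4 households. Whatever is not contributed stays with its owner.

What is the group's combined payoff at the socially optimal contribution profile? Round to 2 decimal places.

Each contributed unit returns 1.600 to the group as a whole (0.4000 to each of 4 players), which exceeds 1, so the social optimum is full contribution: group total = 1.600 × 148 = 236.80.

236.80 tokens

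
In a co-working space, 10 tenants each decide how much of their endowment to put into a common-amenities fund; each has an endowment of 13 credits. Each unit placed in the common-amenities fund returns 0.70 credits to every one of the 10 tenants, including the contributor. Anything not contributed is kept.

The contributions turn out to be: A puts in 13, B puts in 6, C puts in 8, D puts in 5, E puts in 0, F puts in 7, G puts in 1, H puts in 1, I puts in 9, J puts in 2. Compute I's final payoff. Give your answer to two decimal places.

Total contributed: 13 + 6 + 8 + 5 + 0 + 7 + 1 + 1 + 9 + 2 = 52.
Each receives 0.70 × 52 = 36.40 from the common-amenities fund.
I keeps 13 − 9 = 4, so I's payoff is 4 + 36.40 = 40.40.

40.40 credits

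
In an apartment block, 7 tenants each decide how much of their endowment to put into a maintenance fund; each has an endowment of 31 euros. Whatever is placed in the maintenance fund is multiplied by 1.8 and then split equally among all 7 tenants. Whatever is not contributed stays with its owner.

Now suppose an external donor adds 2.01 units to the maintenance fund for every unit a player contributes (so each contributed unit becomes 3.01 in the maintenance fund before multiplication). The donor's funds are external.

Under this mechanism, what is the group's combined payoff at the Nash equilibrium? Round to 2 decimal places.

The effective private return is 1.8 × 3.01 / 7 = 0.7740, which is still under 1, so the mechanism doesn't change anyone's dominant strategy: zero contribution.
Everyone keeps their endowment and the group total is 7 × 31 = 217.

217.00 euros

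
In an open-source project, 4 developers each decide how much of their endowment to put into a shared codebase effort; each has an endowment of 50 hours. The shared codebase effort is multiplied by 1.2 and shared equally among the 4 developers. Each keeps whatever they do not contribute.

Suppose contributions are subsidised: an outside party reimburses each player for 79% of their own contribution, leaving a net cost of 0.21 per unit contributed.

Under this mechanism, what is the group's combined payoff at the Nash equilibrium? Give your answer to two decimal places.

398.00 hours

Under the mechanism each unit contributed yields (1.2/4) / 0.21 = 1.4286 back to its contributor per unit of net cost, which exceeds 1, making full contribution the dominant choice for everyone.
So the Nash equilibrium is full contribution by all 4; the group earns 4 × (50 × 0.79 + 1.2 × 50) = 398.00.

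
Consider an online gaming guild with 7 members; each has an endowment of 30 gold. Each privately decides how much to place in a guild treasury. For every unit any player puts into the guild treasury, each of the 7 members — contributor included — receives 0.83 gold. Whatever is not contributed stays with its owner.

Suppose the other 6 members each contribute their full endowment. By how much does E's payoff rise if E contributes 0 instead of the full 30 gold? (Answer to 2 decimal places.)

5.10 gold

Switching from a contribution of 30 to 0 lets E keep an extra 30 gold, but lowers the guild treasury by 30, which costs E their own share of that drop: 0.83 × 30 = 24.90.
Net gain = 30 − 24.90 = 5.10. The private return per contributed unit (0.83) is below 1, so free-riding is indeed the best response regardless of what the others do.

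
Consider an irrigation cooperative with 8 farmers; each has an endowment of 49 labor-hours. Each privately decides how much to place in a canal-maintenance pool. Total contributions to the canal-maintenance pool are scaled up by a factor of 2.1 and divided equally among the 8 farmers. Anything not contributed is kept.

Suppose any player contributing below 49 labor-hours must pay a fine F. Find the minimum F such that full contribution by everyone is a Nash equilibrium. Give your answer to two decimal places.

36.14 labor-hours

Given the others contribute fully, the best deviation is to contribute 0 (any partial contribution still incurs the fine and gives up units whose private return 0.2625 is below 1).
Deviating from 49 to 0 saves 49 labor-hours but forfeits the deviator's share of the drop in the canal-maintenance pool: 2.1/8 × 49 = 12.86.
So the deviation gain is 49 − 12.86 = 36.14, and the fine must be at least 36.14 labor-hours to wipe it out.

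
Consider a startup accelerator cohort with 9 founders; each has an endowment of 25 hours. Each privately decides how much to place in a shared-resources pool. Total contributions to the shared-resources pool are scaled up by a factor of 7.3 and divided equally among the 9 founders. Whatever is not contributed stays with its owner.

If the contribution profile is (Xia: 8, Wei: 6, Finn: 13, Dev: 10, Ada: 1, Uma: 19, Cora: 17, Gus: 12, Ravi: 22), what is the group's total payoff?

Total contributed: 8 + 6 + 13 + 10 + 1 + 19 + 17 + 12 + 22 = 108; total kept: 9 × 25 − 108 = 117.
The shared-resources pool pays out 7.3 × 108 = 788.40 in aggregate.
Group total = 117 + 788.40 = 905.40.

905.40 hours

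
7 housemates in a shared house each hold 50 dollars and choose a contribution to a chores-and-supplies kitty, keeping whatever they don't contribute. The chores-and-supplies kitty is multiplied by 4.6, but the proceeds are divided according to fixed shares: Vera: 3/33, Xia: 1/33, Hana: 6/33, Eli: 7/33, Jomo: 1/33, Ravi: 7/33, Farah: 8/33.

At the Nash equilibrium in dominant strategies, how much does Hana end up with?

91.82 dollars

A player with share s gets back 4.6·s per unit contributed, so full contribution is dominant for anyone with s > 1/4.6 = 0.2174 and zero contribution is dominant for anyone below.
Only Farah (8/33) clears that bar, contributing 50; the remaining 6 contribute 0. Total contributed: 50.
Hana keeps 50 and receives 4.6 × 50 × 6/33 = 41.82 from the chores-and-supplies kitty, for a payoff of 91.82.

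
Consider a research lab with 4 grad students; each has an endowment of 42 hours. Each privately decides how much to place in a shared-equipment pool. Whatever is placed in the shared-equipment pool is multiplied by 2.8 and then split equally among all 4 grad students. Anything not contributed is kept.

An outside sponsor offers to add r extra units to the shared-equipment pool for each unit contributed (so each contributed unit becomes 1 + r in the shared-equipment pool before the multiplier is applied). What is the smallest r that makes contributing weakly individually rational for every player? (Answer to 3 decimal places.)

0.429

With matching at rate r, one contributed unit becomes (1 + r) in the shared-equipment pool and returns 2.8 × (1 + r) / 4 to the contributor.
Setting this equal to 1: 1 + r = 4/2.8 = 1.4286.
So the minimum matching rate is r = 1.4286 − 1 = 0.429.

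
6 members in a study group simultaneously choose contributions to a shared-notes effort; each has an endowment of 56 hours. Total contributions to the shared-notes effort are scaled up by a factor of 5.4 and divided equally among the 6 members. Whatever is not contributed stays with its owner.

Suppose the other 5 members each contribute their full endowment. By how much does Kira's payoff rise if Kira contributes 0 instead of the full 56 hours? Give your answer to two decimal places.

5.60 hours

Switching from a contribution of 56 to 0 lets Kira keep an extra 56 hours, but lowers the shared-notes effort by 56, which costs Kira their own share of that drop: 5.4/6 × 56 = 50.40.
Net gain = 56 − 50.40 = 5.60. The private return per contributed unit (0.9000) is below 1, so free-riding is indeed the best response regardless of what the others do.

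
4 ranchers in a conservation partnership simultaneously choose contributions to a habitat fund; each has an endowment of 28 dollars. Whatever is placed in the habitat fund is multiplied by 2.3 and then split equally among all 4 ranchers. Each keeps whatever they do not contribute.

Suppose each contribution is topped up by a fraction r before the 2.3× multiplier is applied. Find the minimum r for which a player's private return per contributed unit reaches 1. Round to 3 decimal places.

With matching at rate r, one contributed unit becomes (1 + r) in the habitat fund and returns 2.3 × (1 + r) / 4 to the contributor.
Setting this equal to 1: 1 + r = 4/2.3 = 1.7391.
So the minimum matching rate is r = 1.7391 − 1 = 0.739.

0.739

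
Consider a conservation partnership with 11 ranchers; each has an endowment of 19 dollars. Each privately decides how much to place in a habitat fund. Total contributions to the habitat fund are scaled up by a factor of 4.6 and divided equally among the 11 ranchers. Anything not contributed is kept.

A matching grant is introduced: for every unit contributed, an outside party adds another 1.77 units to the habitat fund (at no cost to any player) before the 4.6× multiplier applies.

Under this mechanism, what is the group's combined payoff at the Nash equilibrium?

Under the mechanism each unit contributed yields 4.6 × 2.77 / 11 = 1.1584 back to its contributor per unit of net cost, which exceeds 1, making full contribution the dominant choice for everyone.
So the Nash equilibrium is full contribution by all 11; the group earns 4.6 × 2.77 × 209 = 2663.08.

2663.08 dollars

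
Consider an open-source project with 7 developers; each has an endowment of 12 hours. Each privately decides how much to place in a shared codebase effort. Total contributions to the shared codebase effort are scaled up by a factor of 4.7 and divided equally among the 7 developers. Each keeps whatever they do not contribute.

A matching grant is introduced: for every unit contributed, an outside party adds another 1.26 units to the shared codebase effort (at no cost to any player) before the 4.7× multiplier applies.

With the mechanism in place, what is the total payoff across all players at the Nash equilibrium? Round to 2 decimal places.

892.25 hours

Under the mechanism each unit contributed yields 4.7 × 2.26 / 7 = 1.5174 back to its contributor per unit of net cost, which exceeds 1, making full contribution the dominant choice for everyone.
So the Nash equilibrium is full contribution by all 7; the group earns 4.7 × 2.26 × 84 = 892.25.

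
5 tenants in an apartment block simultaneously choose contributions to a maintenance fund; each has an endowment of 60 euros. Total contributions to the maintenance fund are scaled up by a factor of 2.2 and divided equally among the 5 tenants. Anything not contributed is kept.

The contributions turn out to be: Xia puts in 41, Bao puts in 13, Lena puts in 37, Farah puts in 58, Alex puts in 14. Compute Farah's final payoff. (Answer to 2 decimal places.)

Total contributed: 41 + 13 + 37 + 58 + 14 = 163.
Each receives 2.2 × 163 / 5 = 71.72 from the maintenance fund.
Farah keeps 60 − 58 = 2, so Farah's payoff is 2 + 71.72 = 73.72.

73.72 euros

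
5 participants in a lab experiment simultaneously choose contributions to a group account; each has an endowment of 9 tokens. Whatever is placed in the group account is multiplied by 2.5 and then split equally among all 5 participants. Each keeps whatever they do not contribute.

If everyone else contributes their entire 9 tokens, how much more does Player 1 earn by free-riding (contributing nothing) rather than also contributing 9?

Switching from a contribution of 9 to 0 lets Player 1 keep an extra 9 tokens, but lowers the group account by 9, which costs Player 1 their own share of that drop: 2.5/5 × 9 = 4.50.
Net gain = 9 − 4.50 = 4.50. The private return per contributed unit (0.5000) is below 1, so free-riding is indeed the best response regardless of what the others do.

4.50 tokens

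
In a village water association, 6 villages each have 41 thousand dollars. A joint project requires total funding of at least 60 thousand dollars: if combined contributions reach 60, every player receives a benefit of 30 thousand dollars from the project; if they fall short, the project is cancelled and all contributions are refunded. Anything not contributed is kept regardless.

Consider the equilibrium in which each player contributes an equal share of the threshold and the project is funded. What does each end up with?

61 thousand dollars

Equal share of the threshold: 60/6 = 10.
At this profile no one gains by cutting their contribution: any cut drops the total below 60, the project is cancelled, contributions are refunded, and the deviator ends with 41, which is less than 41 − 10 + 30 = 61. Contributing more than 10 just wastes the excess. So contributing exactly 10 is a best response.
Each player's payoff: 41 − 10 + 30 = 61.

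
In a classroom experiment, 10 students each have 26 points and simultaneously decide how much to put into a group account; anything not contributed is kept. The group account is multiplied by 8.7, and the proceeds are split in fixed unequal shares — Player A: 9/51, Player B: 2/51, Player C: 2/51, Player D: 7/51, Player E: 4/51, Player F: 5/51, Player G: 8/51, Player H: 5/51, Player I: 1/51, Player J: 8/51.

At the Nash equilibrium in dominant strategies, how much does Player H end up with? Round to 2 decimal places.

Player j's private return per contributed unit is 8.7 × (j's share). Contributing is weakly dominant for j when that share is at least 1/8.7 = 0.1149, and contributing 0 is dominant otherwise.
The shares above 0.1149 belong to Player A, Player D, Player G and Player J, contributing 26 each; the remaining 6 contribute 0. Total contributed: 104.
Player H keeps 26 and receives 8.7 × 104 × 5/51 = 88.71 from the group account, for a payoff of 114.71.

114.71 points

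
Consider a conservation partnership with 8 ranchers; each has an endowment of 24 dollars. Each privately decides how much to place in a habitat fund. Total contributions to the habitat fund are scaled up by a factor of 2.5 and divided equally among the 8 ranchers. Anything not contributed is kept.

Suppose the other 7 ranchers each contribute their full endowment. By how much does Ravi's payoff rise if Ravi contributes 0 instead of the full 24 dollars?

16.50 dollars

Switching from a contribution of 24 to 0 lets Ravi keep an extra 24 dollars, but lowers the habitat fund by 24, which costs Ravi their own share of that drop: 2.5/8 × 24 = 7.50.
Net gain = 24 − 7.50 = 16.50. The private return per contributed unit (0.3125) is below 1, so free-riding is indeed the best response regardless of what the others do.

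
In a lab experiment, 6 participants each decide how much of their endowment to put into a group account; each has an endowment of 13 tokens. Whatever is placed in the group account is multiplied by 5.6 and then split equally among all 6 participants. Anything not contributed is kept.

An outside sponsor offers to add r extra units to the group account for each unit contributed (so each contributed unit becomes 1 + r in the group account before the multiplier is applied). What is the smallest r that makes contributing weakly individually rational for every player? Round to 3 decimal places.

With matching at rate r, one contributed unit becomes (1 + r) in the group account and returns 5.6 × (1 + r) / 6 to the contributor.
Setting this equal to 1: 1 + r = 6/5.6 = 1.0714.
So the minimum matching rate is r = 1.0714 − 1 = 0.071.

0.071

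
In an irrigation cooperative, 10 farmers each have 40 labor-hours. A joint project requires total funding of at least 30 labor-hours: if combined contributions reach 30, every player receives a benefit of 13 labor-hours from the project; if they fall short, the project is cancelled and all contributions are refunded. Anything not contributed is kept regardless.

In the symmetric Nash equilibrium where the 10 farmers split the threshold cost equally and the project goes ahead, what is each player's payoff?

Equal share of the threshold: 30/10 = 3.
At this profile no one gains by cutting their contribution: any cut drops the total below 30, the project is cancelled, contributions are refunded, and the deviator ends with 40, which is less than 40 − 3 + 13 = 50. Contributing more than 3 just wastes the excess. So contributing exactly 3 is a best response.
Each player's payoff: 40 − 3 + 13 = 50.

50 labor-hours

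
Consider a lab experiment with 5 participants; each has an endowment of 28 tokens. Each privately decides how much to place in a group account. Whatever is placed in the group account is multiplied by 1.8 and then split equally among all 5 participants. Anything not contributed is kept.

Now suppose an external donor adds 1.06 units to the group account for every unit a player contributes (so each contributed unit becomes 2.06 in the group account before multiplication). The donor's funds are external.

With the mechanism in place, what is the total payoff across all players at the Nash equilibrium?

With the mechanism, a contributed unit returns 1.8 × 2.06 / 5 = 0.7416 per unit of net cost — still below 1 — so contributing 0 remains dominant for every player.
At the Nash equilibrium no one contributes; group total payoff = 5 × 28 = 140.

140.00 tokens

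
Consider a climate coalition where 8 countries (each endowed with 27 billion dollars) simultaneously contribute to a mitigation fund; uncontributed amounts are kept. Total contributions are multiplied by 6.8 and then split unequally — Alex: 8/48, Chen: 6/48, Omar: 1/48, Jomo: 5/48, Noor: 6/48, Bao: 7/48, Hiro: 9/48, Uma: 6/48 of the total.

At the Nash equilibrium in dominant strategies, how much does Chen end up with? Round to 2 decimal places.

72.90 billion dollars

Player j's private return per contributed unit is 6.8 × (j's share). Contributing is weakly dominant for j when that share is at least 1/6.8 = 0.1471, and contributing 0 is dominant otherwise.
Alex and Hiro are above the threshold, contributing 27 each; the remaining 6 contribute 0. Total contributed: 54.
Chen keeps 27 and receives 6.8 × 54 × 6/48 = 45.90 from the mitigation fund, for a payoff of 72.90.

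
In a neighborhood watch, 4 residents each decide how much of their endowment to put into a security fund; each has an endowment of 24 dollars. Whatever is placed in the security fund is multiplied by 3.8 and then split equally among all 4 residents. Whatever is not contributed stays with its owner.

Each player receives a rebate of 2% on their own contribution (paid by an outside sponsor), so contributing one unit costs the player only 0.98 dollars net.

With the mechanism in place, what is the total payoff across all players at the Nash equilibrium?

With the mechanism, a contributed unit returns (3.8/4) / 0.98 = 0.9694 per unit of net cost — still below 1 — so contributing 0 remains dominant for every player.
At the Nash equilibrium no one contributes; group total payoff = 4 × 24 = 96.

96.00 dollars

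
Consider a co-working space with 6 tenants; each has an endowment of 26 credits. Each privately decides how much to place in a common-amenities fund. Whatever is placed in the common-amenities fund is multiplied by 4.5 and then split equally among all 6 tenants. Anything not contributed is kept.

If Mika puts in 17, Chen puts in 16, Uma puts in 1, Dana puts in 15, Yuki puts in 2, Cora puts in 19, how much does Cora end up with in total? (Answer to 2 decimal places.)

59.50 credits

Total contributed: 17 + 16 + 1 + 15 + 2 + 19 = 70.
Each receives 4.5 × 70 / 6 = 52.50 from the common-amenities fund.
Cora keeps 26 − 19 = 7, so Cora's payoff is 7 + 52.50 = 59.50.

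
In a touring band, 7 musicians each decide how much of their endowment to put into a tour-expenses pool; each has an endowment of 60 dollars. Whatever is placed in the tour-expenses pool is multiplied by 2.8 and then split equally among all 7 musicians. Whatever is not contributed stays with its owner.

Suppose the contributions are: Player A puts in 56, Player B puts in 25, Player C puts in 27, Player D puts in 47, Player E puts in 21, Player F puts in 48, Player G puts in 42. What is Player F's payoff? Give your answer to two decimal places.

118.40 dollars

Total contributed: 56 + 25 + 27 + 47 + 21 + 48 + 42 = 266.
Each receives 2.8 × 266 / 7 = 106.40 from the tour-expenses pool.
Player F keeps 60 − 48 = 12, so Player F's payoff is 12 + 106.40 = 118.40.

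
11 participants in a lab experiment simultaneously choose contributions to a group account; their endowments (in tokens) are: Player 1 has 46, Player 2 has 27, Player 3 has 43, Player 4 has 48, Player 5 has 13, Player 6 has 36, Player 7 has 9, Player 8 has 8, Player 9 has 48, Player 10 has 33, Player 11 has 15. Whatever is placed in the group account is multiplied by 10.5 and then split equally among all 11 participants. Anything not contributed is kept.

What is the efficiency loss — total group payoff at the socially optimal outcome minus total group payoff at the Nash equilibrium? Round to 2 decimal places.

The private return per contributed unit is 10.5/11 = 0.9545 < 1 for every player regardless of endowment, so the Nash equilibrium is zero contribution and the group total is Σ E_j = 46 + 27 + 43 + 48 + 13 + 36 + 9 + 8 + 48 + 33 + 15 = 326.
Each contributed unit returns 10.500 to the group, so the social optimum is full contribution by everyone: group total = 10.500 × 326 = 3423.00.
Efficiency loss = (10.500 − 1) × 326 = 3097.00.

3097.00 tokens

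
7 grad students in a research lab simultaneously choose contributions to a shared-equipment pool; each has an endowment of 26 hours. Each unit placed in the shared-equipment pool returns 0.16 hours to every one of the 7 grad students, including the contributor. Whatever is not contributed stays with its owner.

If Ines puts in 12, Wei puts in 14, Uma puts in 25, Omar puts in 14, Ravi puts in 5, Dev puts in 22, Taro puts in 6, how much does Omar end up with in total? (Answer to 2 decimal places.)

Total contributed: 12 + 14 + 25 + 14 + 5 + 22 + 6 = 98.
Each receives 0.16 × 98 = 15.68 from the shared-equipment pool.
Omar keeps 26 − 14 = 12, so Omar's payoff is 12 + 15.68 = 27.68.

27.68 hours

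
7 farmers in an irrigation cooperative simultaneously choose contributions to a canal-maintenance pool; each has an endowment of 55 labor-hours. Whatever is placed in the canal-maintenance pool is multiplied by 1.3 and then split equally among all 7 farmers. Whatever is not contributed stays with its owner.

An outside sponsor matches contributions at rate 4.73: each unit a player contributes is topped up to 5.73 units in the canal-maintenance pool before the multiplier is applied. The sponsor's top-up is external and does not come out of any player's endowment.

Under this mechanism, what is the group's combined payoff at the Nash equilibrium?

2867.87 labor-hours

The effective private return per unit is now 1.3 × 5.73 / 7 = 1.0641 > 1, so every player's dominant strategy flips to full contribution.
So the Nash equilibrium is full contribution by all 7; the group earns 1.3 × 5.73 × 385 = 2867.87.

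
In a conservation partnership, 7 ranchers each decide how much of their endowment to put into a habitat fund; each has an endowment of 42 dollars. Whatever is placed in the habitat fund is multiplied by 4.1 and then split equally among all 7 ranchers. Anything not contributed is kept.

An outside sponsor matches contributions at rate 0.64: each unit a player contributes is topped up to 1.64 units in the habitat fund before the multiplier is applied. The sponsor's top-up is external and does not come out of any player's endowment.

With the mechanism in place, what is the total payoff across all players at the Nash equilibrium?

With the mechanism, a contributed unit returns 4.1 × 1.64 / 7 = 0.9606 per unit of net cost — still below 1 — so contributing 0 remains dominant for every player.
At the Nash equilibrium no one contributes; group total payoff = 7 × 42 = 294.

294.00 dollars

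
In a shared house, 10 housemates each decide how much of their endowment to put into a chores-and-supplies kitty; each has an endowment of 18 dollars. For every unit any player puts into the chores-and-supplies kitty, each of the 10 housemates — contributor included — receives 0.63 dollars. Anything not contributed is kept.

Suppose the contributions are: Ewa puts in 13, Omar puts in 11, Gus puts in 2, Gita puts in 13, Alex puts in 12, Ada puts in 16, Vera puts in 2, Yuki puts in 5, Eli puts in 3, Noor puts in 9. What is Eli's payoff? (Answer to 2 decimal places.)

Total contributed: 13 + 11 + 2 + 13 + 12 + 16 + 2 + 5 + 3 + 9 = 86.
Each receives 0.63 × 86 = 54.18 from the chores-and-supplies kitty.
Eli keeps 18 − 3 = 15, so Eli's payoff is 15 + 54.18 = 69.18.

69.18 dollars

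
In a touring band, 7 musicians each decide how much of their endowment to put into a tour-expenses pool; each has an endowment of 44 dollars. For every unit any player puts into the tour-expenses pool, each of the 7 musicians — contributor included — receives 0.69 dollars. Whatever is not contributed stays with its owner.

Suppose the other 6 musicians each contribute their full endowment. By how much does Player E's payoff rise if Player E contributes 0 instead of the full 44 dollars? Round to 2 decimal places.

13.64 dollars

Switching from a contribution of 44 to 0 lets Player E keep an extra 44 dollars, but lowers the tour-expenses pool by 44, which costs Player E their own share of that drop: 0.69 × 44 = 30.36.
Net gain = 44 − 30.36 = 13.64. The private return per contributed unit (0.69) is below 1, so free-riding is indeed the best response regardless of what the others do.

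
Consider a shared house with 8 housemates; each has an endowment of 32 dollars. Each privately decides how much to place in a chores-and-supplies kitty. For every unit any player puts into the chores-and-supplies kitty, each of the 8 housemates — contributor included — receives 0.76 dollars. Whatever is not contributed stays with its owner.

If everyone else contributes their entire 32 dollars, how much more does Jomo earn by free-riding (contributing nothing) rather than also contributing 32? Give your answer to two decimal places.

7.68 dollars

Switching from a contribution of 32 to 0 lets Jomo keep an extra 32 dollars, but lowers the chores-and-supplies kitty by 32, which costs Jomo their own share of that drop: 0.76 × 32 = 24.32.
Net gain = 32 − 24.32 = 7.68. The private return per contributed unit (0.76) is below 1, so free-riding is indeed the best response regardless of what the others do.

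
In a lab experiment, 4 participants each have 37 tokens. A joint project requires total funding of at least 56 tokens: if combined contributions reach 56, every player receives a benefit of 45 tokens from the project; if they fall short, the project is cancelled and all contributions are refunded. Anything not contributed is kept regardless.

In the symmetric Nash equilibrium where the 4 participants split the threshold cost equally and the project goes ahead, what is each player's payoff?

68 tokens

Equal share of the threshold: 56/4 = 14.
At this profile no one gains by cutting their contribution: any cut drops the total below 56, the project is cancelled, contributions are refunded, and the deviator ends with 37, which is less than 37 − 14 + 45 = 68. Contributing more than 14 just wastes the excess. So contributing exactly 14 is a best response.
Each player's payoff: 37 − 14 + 45 = 68.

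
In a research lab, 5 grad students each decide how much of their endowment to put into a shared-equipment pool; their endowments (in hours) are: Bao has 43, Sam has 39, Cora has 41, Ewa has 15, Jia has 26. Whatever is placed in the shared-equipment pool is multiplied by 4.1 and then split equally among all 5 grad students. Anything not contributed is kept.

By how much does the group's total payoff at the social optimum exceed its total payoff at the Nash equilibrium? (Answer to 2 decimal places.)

508.40 hours

The private return per contributed unit is 4.1/5 = 0.8200 < 1 for every player regardless of endowment, so the Nash equilibrium is zero contribution and the group total is Σ E_j = 43 + 39 + 41 + 15 + 26 = 164.
Each contributed unit returns 4.100 to the group, so the social optimum is full contribution by everyone: group total = 4.100 × 164 = 672.40.
Efficiency loss = (4.100 − 1) × 164 = 508.40.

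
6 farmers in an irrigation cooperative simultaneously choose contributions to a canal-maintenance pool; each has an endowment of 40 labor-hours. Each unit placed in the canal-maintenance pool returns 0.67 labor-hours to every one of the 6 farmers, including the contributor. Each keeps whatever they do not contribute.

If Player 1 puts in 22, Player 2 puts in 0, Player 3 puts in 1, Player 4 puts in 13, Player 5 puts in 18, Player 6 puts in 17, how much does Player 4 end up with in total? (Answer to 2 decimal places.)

74.57 labor-hours

Total contributed: 22 + 0 + 1 + 13 + 18 + 17 = 71.
Each receives 0.67 × 71 = 47.57 from the canal-maintenance pool.
Player 4 keeps 40 − 13 = 27, so Player 4's payoff is 27 + 47.57 = 74.57.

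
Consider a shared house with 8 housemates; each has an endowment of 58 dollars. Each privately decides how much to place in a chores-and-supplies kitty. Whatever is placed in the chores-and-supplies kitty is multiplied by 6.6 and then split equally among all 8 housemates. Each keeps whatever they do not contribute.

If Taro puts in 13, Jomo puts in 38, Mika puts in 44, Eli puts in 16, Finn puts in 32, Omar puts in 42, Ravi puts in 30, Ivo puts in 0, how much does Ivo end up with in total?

Total contributed: 13 + 38 + 44 + 16 + 32 + 42 + 30 + 0 = 215.
Each receives 6.6 × 215 / 8 = 177.38 from the chores-and-supplies kitty.
Ivo keeps 58 − 0 = 58, so Ivo's payoff is 58 + 177.38 = 235.38.

235.38 dollars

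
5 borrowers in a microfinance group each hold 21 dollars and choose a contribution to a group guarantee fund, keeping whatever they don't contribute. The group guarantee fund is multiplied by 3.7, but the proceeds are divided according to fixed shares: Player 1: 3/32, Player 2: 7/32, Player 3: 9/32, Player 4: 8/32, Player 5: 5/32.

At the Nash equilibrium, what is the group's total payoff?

A player with share s gets back 3.7·s per unit contributed, so full contribution is dominant for anyone with s > 1/3.7 = 0.2703 and zero contribution is dominant for anyone below.
Only Player 3 (9/32) clears that bar, contributing 21; the remaining 4 contribute 0. Total contributed: 21.
The group guarantee fund pays out 3.7 × 21 = 77.70 in total (split across the unequal shares, but the aggregate is all that matters for the group sum).
The 4 free-riders keep 21 each, adding 84. Group total = 84 + 77.70 = 161.70.

161.70 dollars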